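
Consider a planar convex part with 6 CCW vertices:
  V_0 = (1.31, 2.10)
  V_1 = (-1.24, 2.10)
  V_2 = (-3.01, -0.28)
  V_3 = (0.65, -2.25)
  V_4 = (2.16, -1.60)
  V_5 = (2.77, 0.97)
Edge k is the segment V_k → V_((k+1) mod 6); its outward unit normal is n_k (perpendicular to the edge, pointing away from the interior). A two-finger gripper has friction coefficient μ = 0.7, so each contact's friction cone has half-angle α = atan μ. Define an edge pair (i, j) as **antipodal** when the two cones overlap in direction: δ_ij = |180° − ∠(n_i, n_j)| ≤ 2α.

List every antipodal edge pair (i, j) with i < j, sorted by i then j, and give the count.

α = atan 0.7 = 34.99°;  2α = 69.98°
n_0 = (+0.0000, +1.0000)
n_1 = (-0.8024, +0.5968)
n_2 = (-0.4740, -0.8805)
n_3 = (+0.3954, -0.9185)
n_4 = (+0.9730, -0.2309)
n_5 = (+0.6121, +0.7908)
  (0,1): δ = 126.64°  ·
  (0,2): δ = 28.29°  ✓
  (0,3): δ = 23.29°  ✓
  (0,4): δ = 76.65°  ·
  (0,5): δ = 142.26°  ·
  (1,2): δ = 81.65°  ·
  (1,3): δ = 30.07°  ✓
  (1,4): δ = 23.29°  ✓
  (1,5): δ = 88.90°  ·
  (2,3): δ = 128.42°  ·
  (2,4): δ = 75.06°  ·
  (2,5): δ = 9.45°  ✓
  (3,4): δ = 126.64°  ·
  (3,5): δ = 61.03°  ✓
  (4,5): δ = 114.39°  ·
antipodal pairs: 6

count = 6; pairs: (0,2), (0,3), (1,3), (1,4), (2,5), (3,5)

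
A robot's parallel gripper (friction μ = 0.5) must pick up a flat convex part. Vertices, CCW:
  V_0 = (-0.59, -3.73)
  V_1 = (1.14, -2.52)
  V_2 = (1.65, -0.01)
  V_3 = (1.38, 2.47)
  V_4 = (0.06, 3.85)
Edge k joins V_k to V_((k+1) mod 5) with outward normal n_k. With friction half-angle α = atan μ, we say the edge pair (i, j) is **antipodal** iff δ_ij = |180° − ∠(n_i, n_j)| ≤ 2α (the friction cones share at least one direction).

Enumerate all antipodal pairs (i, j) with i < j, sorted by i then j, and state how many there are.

count = 4; pairs: (0,4), (1,4), (2,4), (3,4)

α = atan 0.5 = 26.57°;  2α = 53.13°
n_0 = (+0.5731, -0.8195)
n_1 = (+0.9800, -0.1991)
n_2 = (+0.9941, +0.1082)
n_3 = (+0.7226, +0.6912)
n_4 = (-0.9963, +0.0854)
  (0,1): δ = 136.46°  ·
  (0,2): δ = 118.76°  ·
  (0,3): δ = 81.24°  ·
  (0,4): δ = 50.13°  ✓
  (1,2): δ = 162.30°  ·
  (1,3): δ = 124.79°  ·
  (1,4): δ = 6.58°  ✓
  (2,3): δ = 142.49°  ·
  (2,4): δ = 11.11°  ✓
  (3,4): δ = 48.63°  ✓
antipodal pairs: 4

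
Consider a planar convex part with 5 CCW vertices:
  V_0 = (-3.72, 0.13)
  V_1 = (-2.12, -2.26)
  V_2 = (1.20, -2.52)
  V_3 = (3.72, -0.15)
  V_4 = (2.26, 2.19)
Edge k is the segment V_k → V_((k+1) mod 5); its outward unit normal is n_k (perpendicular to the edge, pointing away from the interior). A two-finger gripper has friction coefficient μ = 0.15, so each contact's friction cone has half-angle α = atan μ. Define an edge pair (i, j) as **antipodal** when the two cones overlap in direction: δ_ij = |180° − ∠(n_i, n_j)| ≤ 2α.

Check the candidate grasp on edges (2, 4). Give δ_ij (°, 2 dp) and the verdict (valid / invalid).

α = atan 0.15 = 8.53°;  2α = 17.06°
edge 2: e_2 = (+2.52, +2.37);  n_2 = (+0.6851, -0.7285)
edge 4: e_4 = (-5.98, -2.06);  n_4 = (-0.3257, +0.9455)
∠(n_2, n_4) = 155.76°
δ = |180° − 155.76°| = 24.24°
24.24° > 2α = 17.06°  →  invalid

δ = 24.24°, invalid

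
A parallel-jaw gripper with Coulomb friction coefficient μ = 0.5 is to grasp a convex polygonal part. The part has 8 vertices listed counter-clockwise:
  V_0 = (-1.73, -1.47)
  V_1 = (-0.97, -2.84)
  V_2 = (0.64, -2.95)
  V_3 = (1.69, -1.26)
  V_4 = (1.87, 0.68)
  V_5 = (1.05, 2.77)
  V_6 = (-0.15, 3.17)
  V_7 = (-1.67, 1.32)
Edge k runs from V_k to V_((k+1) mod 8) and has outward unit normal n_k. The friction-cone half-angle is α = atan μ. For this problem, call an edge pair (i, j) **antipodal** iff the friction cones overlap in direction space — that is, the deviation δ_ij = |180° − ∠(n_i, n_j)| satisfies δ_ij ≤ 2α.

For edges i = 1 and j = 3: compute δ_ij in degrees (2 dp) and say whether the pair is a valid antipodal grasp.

α = atan 0.5 = 26.57°;  2α = 53.13°
edge 1: e_1 = (+1.61, -0.11);  n_1 = (-0.0682, -0.9977)
edge 3: e_3 = (+0.18, +1.94);  n_3 = (+0.9957, -0.0924)
∠(n_1, n_3) = 88.61°
δ = |180° − 88.61°| = 91.39°
91.39° > 2α = 53.13°  →  invalid

δ = 91.39°, invalid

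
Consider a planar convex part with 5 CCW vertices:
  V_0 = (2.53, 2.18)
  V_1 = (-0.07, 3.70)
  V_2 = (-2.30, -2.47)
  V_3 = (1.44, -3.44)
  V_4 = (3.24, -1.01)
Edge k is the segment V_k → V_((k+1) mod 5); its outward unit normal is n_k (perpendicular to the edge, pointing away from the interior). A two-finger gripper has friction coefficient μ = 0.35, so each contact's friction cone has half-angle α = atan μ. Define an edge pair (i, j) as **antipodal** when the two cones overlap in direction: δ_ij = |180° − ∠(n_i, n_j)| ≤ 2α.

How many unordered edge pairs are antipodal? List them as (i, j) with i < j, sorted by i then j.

count = 3; pairs: (0,2), (1,3), (1,4)

α = atan 0.35 = 19.29°;  2α = 38.58°
n_0 = (+0.5047, +0.8633)
n_1 = (-0.9405, +0.3399)
n_2 = (-0.2511, -0.9680)
n_3 = (+0.8036, -0.5952)
n_4 = (+0.9761, +0.2173)
  (0,1): δ = 79.56°  ·
  (0,2): δ = 15.77°  ✓
  (0,3): δ = 83.78°  ·
  (0,4): δ = 132.86°  ·
  (1,2): δ = 84.67°  ·
  (1,3): δ = 16.66°  ✓
  (1,4): δ = 32.42°  ✓
  (2,3): δ = 111.99°  ·
  (2,4): δ = 62.91°  ·
  (3,4): δ = 130.92°  ·
antipodal pairs: 3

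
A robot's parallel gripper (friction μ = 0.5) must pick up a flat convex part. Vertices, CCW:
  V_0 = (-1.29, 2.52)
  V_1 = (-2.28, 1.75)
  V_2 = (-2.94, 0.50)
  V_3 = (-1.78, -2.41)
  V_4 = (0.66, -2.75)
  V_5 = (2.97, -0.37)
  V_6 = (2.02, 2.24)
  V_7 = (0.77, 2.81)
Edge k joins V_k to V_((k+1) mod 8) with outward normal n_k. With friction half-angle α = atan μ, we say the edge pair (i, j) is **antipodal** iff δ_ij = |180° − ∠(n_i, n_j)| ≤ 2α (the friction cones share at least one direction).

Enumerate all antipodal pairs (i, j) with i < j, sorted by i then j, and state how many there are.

α = atan 0.5 = 26.57°;  2α = 53.13°
n_0 = (-0.6139, +0.7894)
n_1 = (-0.8843, +0.4669)
n_2 = (-0.9289, -0.3703)
n_3 = (-0.1380, -0.9904)
n_4 = (+0.7176, -0.6965)
n_5 = (+0.9397, +0.3420)
n_6 = (+0.4149, +0.9099)
n_7 = (-0.1394, +0.9902)
  (0,1): δ = 155.71°  ·
  (0,2): δ = 106.14°  ·
  (0,3): δ = 45.81°  ✓
  (0,4): δ = 7.98°  ✓
  (0,5): δ = 72.13°  ·
  (0,6): δ = 117.61°  ·
  (0,7): δ = 150.14°  ·
  (1,2): δ = 130.43°  ·
  (1,3): δ = 70.10°  ·
  (1,4): δ = 16.31°  ✓
  (1,5): δ = 47.83°  ✓
  (1,6): δ = 93.32°  ·
  (1,7): δ = 125.85°  ·
  (2,3): δ = 119.67°  ·
  (2,4): δ = 65.88°  ·
  (2,5): δ = 1.73°  ✓
  (2,6): δ = 43.75°  ✓
  (2,7): δ = 76.28°  ·
  (3,4): δ = 126.21°  ·
  (3,5): δ = 62.07°  ·
  (3,6): δ = 16.58°  ✓
  (3,7): δ = 15.95°  ✓
  (4,5): δ = 115.85°  ·
  (4,6): δ = 70.37°  ·
  (4,7): δ = 37.84°  ✓
  (5,6): δ = 134.51°  ·
  (5,7): δ = 101.99°  ·
  (6,7): δ = 147.47°  ·
antipodal pairs: 9

count = 9; pairs: (0,3), (0,4), (1,4), (1,5), (2,5), (2,6), (3,6), (3,7), (4,7)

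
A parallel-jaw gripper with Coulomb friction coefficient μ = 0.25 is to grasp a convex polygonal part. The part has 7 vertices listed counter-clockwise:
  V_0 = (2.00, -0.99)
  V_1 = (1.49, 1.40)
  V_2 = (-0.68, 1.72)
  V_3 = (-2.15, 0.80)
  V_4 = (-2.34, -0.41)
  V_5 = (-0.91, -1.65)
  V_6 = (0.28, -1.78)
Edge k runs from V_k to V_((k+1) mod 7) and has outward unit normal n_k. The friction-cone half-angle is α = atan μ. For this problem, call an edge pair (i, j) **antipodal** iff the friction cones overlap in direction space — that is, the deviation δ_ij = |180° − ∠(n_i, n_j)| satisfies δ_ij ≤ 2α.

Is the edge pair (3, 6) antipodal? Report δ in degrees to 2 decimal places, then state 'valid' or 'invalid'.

δ = 56.41°, invalid

α = atan 0.25 = 14.04°;  2α = 28.07°
edge 3: e_3 = (-0.19, -1.21);  n_3 = (-0.9879, +0.1551)
edge 6: e_6 = (+1.72, +0.79);  n_6 = (+0.4174, -0.9087)
∠(n_3, n_6) = 123.59°
δ = |180° − 123.59°| = 56.41°
56.41° > 2α = 28.07°  →  invalid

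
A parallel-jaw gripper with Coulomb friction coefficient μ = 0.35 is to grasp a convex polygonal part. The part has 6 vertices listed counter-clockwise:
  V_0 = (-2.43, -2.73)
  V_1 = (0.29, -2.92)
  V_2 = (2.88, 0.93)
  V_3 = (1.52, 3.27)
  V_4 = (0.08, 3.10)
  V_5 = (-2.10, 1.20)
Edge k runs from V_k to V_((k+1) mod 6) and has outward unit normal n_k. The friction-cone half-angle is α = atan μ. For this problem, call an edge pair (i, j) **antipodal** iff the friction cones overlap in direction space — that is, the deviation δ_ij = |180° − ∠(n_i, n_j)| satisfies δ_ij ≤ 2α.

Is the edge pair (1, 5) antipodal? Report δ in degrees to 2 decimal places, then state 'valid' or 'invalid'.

α = atan 0.35 = 19.29°;  2α = 38.58°
edge 1: e_1 = (+2.59, +3.85);  n_1 = (+0.8297, -0.5582)
edge 5: e_5 = (-0.33, -3.93);  n_5 = (-0.9965, +0.0837)
∠(n_1, n_5) = 150.87°
δ = |180° − 150.87°| = 29.13°
29.13° ≤ 2α = 38.58°  →  valid

δ = 29.13°, valid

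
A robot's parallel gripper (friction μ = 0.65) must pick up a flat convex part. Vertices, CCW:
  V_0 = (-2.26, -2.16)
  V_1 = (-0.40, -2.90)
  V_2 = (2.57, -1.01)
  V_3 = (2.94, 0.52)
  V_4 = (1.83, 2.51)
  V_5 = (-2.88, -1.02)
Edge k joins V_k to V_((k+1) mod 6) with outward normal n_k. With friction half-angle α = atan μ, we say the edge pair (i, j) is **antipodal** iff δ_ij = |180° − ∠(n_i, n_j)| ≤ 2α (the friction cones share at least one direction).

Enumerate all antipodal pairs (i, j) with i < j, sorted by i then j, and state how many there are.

α = atan 0.65 = 33.02°;  2α = 66.05°
n_0 = (-0.3697, -0.9292)
n_1 = (+0.5369, -0.8437)
n_2 = (+0.9720, -0.2351)
n_3 = (+0.8733, +0.4871)
n_4 = (-0.5997, +0.8002)
n_5 = (-0.8785, -0.4778)
  (0,1): δ = 125.83°  ·
  (0,2): δ = 81.90°  ·
  (0,3): δ = 39.15°  ✓
  (0,4): δ = 58.55°  ✓
  (0,5): δ = 140.24°  ·
  (1,2): δ = 136.07°  ·
  (1,3): δ = 93.32°  ·
  (1,4): δ = 4.38°  ✓
  (1,5): δ = 86.07°  ·
  (2,3): δ = 137.25°  ·
  (2,4): δ = 39.55°  ✓
  (2,5): δ = 42.13°  ✓
  (3,4): δ = 82.30°  ·
  (3,5): δ = 0.61°  ✓
  (4,5): δ = 98.31°  ·
antipodal pairs: 6

count = 6; pairs: (0,3), (0,4), (1,4), (2,4), (2,5), (3,5)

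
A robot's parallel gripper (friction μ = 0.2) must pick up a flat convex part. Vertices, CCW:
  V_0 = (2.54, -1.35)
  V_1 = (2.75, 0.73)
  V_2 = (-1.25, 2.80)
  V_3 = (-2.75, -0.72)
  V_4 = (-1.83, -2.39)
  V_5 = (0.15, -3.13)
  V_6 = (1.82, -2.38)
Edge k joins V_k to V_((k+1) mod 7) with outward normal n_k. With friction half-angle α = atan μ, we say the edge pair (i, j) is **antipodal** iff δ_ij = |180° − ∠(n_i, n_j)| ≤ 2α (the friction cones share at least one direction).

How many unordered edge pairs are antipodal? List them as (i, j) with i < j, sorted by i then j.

count = 3; pairs: (0,2), (1,4), (2,6)

α = atan 0.2 = 11.31°;  2α = 22.62°
n_0 = (+0.9949, -0.1005)
n_1 = (+0.4596, +0.8881)
n_2 = (-0.9200, +0.3920)
n_3 = (-0.8759, -0.4825)
n_4 = (-0.3501, -0.9367)
n_5 = (+0.4097, -0.9122)
n_6 = (+0.8196, -0.5729)
  (0,1): δ = 111.60°  ·
  (0,2): δ = 17.32°  ✓
  (0,3): δ = 34.62°  ·
  (0,4): δ = 75.27°  ·
  (0,5): δ = 119.95°  ·
  (0,6): δ = 150.81°  ·
  (1,2): δ = 85.72°  ·
  (1,3): δ = 33.79°  ·
  (1,4): δ = 6.87°  ✓
  (1,5): δ = 51.55°  ·
  (1,6): δ = 82.41°  ·
  (2,3): δ = 128.07°  ·
  (2,4): δ = 87.41°  ·
  (2,5): δ = 42.73°  ·
  (2,6): δ = 11.87°  ✓
  (3,4): δ = 139.34°  ·
  (3,5): δ = 94.67°  ·
  (3,6): δ = 63.80°  ·
  (4,5): δ = 135.32°  ·
  (4,6): δ = 104.46°  ·
  (5,6): δ = 149.14°  ·
antipodal pairs: 3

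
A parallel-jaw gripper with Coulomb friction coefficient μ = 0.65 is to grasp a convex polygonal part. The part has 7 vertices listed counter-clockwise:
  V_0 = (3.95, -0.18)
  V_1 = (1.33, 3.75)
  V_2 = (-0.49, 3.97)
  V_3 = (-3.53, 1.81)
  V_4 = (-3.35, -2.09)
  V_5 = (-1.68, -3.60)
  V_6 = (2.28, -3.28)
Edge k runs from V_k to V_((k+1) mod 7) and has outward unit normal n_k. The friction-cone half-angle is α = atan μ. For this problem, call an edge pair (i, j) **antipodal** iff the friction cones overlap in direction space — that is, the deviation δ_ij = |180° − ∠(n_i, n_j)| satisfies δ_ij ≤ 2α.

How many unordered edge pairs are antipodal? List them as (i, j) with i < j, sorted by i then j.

count = 8; pairs: (0,3), (0,4), (0,5), (1,4), (1,5), (2,5), (2,6), (3,6)

α = atan 0.65 = 33.02°;  2α = 66.05°
n_0 = (+0.8321, +0.5547)
n_1 = (+0.1200, +0.9928)
n_2 = (-0.5792, +0.8152)
n_3 = (-0.9989, -0.0461)
n_4 = (-0.6707, -0.7417)
n_5 = (+0.0805, -0.9968)
n_6 = (+0.8804, -0.4743)
  (0,1): δ = 130.58°  ·
  (0,2): δ = 88.30°  ·
  (0,3): δ = 31.05°  ✓
  (0,4): δ = 14.19°  ✓
  (0,5): δ = 60.93°  ✓
  (0,6): δ = 118.00°  ·
  (1,2): δ = 137.71°  ·
  (1,3): δ = 80.47°  ·
  (1,4): δ = 35.23°  ✓
  (1,5): δ = 11.51°  ✓
  (1,6): δ = 68.58°  ·
  (2,3): δ = 122.75°  ·
  (2,4): δ = 77.51°  ·
  (2,5): δ = 30.77°  ✓
  (2,6): δ = 26.29°  ✓
  (3,4): δ = 134.76°  ·
  (3,5): δ = 88.02°  ·
  (3,6): δ = 30.95°  ✓
  (4,5): δ = 133.26°  ·
  (4,6): δ = 76.19°  ·
  (5,6): δ = 122.93°  ·
antipodal pairs: 8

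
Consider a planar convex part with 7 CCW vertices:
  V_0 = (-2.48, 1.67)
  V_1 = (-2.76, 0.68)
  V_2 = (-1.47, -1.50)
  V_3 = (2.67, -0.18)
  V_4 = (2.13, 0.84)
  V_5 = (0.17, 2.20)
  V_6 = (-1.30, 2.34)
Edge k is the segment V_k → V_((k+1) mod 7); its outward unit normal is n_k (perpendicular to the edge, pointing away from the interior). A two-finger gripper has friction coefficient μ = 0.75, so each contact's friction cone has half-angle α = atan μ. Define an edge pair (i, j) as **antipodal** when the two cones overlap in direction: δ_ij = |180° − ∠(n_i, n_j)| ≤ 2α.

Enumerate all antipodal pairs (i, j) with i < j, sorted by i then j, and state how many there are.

α = atan 0.75 = 36.87°;  2α = 73.74°
n_0 = (-0.9623, +0.2722)
n_1 = (-0.8606, -0.5093)
n_2 = (+0.3038, -0.9527)
n_3 = (+0.8838, +0.4679)
n_4 = (+0.5701, +0.8216)
n_5 = (+0.0948, +0.9955)
n_6 = (-0.4938, +0.8696)
  (0,1): δ = 133.59°  ·
  (0,2): δ = 56.52°  ✓
  (0,3): δ = 43.69°  ✓
  (0,4): δ = 71.04°  ✓
  (0,5): δ = 100.35°  ·
  (0,6): δ = 135.38°  ·
  (1,2): δ = 102.93°  ·
  (1,3): δ = 2.72°  ✓
  (1,4): δ = 24.63°  ✓
  (1,5): δ = 53.95°  ✓
  (1,6): δ = 88.97°  ·
  (2,3): δ = 79.79°  ·
  (2,4): δ = 52.44°  ✓
  (2,5): δ = 23.12°  ✓
  (2,6): δ = 11.90°  ✓
  (3,4): δ = 152.65°  ·
  (3,5): δ = 123.34°  ·
  (3,6): δ = 88.31°  ·
  (4,5): δ = 150.68°  ·
  (4,6): δ = 115.66°  ·
  (5,6): δ = 144.97°  ·
antipodal pairs: 9

count = 9; pairs: (0,2), (0,3), (0,4), (1,3), (1,4), (1,5), (2,4), (2,5), (2,6)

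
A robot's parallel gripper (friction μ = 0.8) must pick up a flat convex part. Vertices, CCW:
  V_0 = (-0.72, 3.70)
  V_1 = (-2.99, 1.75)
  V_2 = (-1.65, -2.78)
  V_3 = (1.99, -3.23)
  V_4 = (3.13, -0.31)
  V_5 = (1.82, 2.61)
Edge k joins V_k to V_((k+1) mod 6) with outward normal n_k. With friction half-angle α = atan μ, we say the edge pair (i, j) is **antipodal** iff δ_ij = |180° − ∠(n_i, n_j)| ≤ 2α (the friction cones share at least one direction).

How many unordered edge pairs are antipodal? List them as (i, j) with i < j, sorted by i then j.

count = 8; pairs: (0,2), (0,3), (0,4), (1,3), (1,4), (1,5), (2,4), (2,5)

α = atan 0.8 = 38.66°;  2α = 77.32°
n_0 = (-0.6516, +0.7585)
n_1 = (-0.9589, -0.2837)
n_2 = (-0.1227, -0.9924)
n_3 = (+0.9315, -0.3637)
n_4 = (+0.9124, +0.4093)
n_5 = (+0.3944, +0.9190)
  (0,1): δ = 114.19°  ·
  (0,2): δ = 47.71°  ✓
  (0,3): δ = 28.01°  ✓
  (0,4): δ = 73.50°  ✓
  (0,5): δ = 116.11°  ·
  (1,2): δ = 113.53°  ·
  (1,3): δ = 37.80°  ✓
  (1,4): δ = 7.68°  ✓
  (1,5): δ = 50.30°  ✓
  (2,3): δ = 104.28°  ·
  (2,4): δ = 58.79°  ✓
  (2,5): δ = 16.18°  ✓
  (3,4): δ = 134.51°  ·
  (3,5): δ = 91.90°  ·
  (4,5): δ = 137.39°  ·
antipodal pairs: 8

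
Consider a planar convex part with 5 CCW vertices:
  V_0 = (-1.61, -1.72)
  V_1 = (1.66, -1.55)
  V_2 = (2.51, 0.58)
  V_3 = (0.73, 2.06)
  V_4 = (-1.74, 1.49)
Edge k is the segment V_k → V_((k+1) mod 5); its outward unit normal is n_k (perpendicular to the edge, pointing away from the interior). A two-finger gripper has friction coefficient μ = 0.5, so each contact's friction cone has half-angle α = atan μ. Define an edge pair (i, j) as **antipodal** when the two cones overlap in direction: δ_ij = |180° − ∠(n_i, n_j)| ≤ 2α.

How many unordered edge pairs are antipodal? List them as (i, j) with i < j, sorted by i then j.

count = 4; pairs: (0,2), (0,3), (1,4), (2,4)

α = atan 0.5 = 26.57°;  2α = 53.13°
n_0 = (+0.0519, -0.9987)
n_1 = (+0.9288, -0.3706)
n_2 = (+0.6393, +0.7689)
n_3 = (-0.2249, +0.9744)
n_4 = (-0.9992, -0.0405)
  (0,1): δ = 114.73°  ·
  (0,2): δ = 42.72°  ✓
  (0,3): δ = 10.02°  ✓
  (0,4): δ = 89.34°  ·
  (1,2): δ = 107.99°  ·
  (1,3): δ = 55.25°  ·
  (1,4): δ = 24.07°  ✓
  (2,3): δ = 127.26°  ·
  (2,4): δ = 47.94°  ✓
  (3,4): δ = 100.68°  ·
antipodal pairs: 4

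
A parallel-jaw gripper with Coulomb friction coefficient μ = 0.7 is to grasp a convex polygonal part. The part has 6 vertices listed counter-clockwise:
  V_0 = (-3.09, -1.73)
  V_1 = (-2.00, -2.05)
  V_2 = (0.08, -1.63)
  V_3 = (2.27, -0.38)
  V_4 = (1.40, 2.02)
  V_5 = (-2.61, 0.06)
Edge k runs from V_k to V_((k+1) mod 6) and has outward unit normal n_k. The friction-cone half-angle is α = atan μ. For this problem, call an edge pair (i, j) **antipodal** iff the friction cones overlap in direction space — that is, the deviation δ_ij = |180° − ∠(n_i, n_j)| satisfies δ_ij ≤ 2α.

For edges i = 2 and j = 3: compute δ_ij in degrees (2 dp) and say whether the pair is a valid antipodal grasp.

α = atan 0.7 = 34.99°;  2α = 69.98°
edge 2: e_2 = (+2.19, +1.25);  n_2 = (+0.4957, -0.8685)
edge 3: e_3 = (-0.87, +2.40);  n_3 = (+0.9401, +0.3408)
∠(n_2, n_3) = 80.21°
δ = |180° − 80.21°| = 99.79°
99.79° > 2α = 69.98°  →  invalid

δ = 99.79°, invalid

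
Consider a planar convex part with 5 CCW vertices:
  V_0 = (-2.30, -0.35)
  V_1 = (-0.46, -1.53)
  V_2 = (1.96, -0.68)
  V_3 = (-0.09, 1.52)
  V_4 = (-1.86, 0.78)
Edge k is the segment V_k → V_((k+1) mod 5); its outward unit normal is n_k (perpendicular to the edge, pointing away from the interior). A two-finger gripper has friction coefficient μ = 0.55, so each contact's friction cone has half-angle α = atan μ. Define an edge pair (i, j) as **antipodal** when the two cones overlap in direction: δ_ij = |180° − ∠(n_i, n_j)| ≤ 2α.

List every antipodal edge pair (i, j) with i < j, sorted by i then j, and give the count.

count = 4; pairs: (0,2), (0,3), (1,3), (1,4)

α = atan 0.55 = 28.81°;  2α = 57.62°
n_0 = (-0.5398, -0.8418)
n_1 = (+0.3314, -0.9435)
n_2 = (+0.7316, +0.6817)
n_3 = (-0.3857, +0.9226)
n_4 = (-0.9318, +0.3628)
  (0,1): δ = 127.97°  ·
  (0,2): δ = 14.35°  ✓
  (0,3): δ = 55.36°  ✓
  (0,4): δ = 101.40°  ·
  (1,2): δ = 66.37°  ·
  (1,3): δ = 3.34°  ✓
  (1,4): δ = 49.37°  ✓
  (2,3): δ = 110.29°  ·
  (2,4): δ = 64.25°  ·
  (3,4): δ = 133.96°  ·
antipodal pairs: 4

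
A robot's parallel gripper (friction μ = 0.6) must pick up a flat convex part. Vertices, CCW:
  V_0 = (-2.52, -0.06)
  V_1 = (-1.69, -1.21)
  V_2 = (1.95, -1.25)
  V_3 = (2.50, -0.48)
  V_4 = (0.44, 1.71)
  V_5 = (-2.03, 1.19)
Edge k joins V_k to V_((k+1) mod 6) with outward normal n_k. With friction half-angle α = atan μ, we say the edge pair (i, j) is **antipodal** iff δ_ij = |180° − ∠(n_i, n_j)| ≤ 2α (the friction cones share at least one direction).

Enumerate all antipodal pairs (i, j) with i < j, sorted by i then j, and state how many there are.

count = 5; pairs: (0,3), (1,3), (1,4), (2,4), (2,5)

α = atan 0.6 = 30.96°;  2α = 61.93°
n_0 = (-0.8109, -0.5852)
n_1 = (-0.0110, -0.9999)
n_2 = (+0.8137, -0.5812)
n_3 = (+0.7284, +0.6852)
n_4 = (-0.2060, +0.9785)
n_5 = (-0.9310, +0.3650)
  (0,1): δ = 126.45°  ·
  (0,2): δ = 71.36°  ·
  (0,3): δ = 7.43°  ✓
  (0,4): δ = 66.07°  ·
  (0,5): δ = 122.78°  ·
  (1,2): δ = 124.91°  ·
  (1,3): δ = 46.12°  ✓
  (1,4): δ = 12.52°  ✓
  (1,5): δ = 69.22°  ·
  (2,3): δ = 101.21°  ·
  (2,4): δ = 42.57°  ✓
  (2,5): δ = 14.13°  ✓
  (3,4): δ = 121.36°  ·
  (3,5): δ = 64.65°  ·
  (4,5): δ = 123.29°  ·
antipodal pairs: 5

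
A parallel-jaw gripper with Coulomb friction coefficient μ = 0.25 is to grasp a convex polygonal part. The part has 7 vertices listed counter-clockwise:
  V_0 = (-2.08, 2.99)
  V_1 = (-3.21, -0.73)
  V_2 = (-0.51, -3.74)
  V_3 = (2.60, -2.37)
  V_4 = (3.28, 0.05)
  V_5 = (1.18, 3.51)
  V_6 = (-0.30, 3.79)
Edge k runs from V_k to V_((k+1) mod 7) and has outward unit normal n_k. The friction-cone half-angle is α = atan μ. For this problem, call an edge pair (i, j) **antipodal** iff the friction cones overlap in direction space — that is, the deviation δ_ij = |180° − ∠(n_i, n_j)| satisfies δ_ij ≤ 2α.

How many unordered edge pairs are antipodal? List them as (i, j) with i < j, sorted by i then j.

count = 3; pairs: (0,3), (1,4), (2,6)

α = atan 0.25 = 14.04°;  2α = 28.07°
n_0 = (-0.9568, +0.2906)
n_1 = (-0.7444, -0.6677)
n_2 = (+0.4031, -0.9151)
n_3 = (+0.9627, -0.2705)
n_4 = (+0.8549, +0.5188)
n_5 = (+0.1859, +0.9826)
n_6 = (-0.4099, +0.9121)
  (0,1): δ = 121.21°  ·
  (0,2): δ = 49.33°  ·
  (0,3): δ = 1.20°  ✓
  (0,4): δ = 48.15°  ·
  (0,5): δ = 96.18°  ·
  (0,6): δ = 131.10°  ·
  (1,2): δ = 108.12°  ·
  (1,3): δ = 57.59°  ·
  (1,4): δ = 10.64°  ✓
  (1,5): δ = 37.39°  ·
  (1,6): δ = 72.31°  ·
  (2,3): δ = 129.47°  ·
  (2,4): δ = 82.52°  ·
  (2,5): δ = 34.49°  ·
  (2,6): δ = 0.43°  ✓
  (3,4): δ = 133.05°  ·
  (3,5): δ = 85.02°  ·
  (3,6): δ = 50.10°  ·
  (4,5): δ = 131.97°  ·
  (4,6): δ = 97.05°  ·
  (5,6): δ = 145.09°  ·
antipodal pairs: 3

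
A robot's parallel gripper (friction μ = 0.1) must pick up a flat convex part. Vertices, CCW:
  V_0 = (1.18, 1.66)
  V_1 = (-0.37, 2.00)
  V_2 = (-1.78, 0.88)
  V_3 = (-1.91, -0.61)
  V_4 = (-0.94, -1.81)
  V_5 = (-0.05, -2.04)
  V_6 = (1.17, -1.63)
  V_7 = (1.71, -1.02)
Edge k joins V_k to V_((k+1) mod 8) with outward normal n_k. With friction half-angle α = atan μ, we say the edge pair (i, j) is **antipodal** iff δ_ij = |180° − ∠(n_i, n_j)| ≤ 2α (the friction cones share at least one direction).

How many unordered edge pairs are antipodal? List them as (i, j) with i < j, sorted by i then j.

count = 2; pairs: (0,4), (1,6)

α = atan 0.1 = 5.71°;  2α = 11.42°
n_0 = (+0.2143, +0.9768)
n_1 = (-0.6220, +0.7830)
n_2 = (-0.9962, +0.0869)
n_3 = (-0.7777, -0.6286)
n_4 = (-0.2502, -0.9682)
n_5 = (+0.3186, -0.9479)
n_6 = (+0.7488, -0.6628)
n_7 = (+0.9810, +0.1940)
  (0,1): δ = 129.17°  ·
  (0,2): δ = 82.61°  ·
  (0,3): δ = 38.68°  ·
  (0,4): δ = 2.12°  ✓
  (0,5): δ = 30.95°  ·
  (0,6): δ = 60.86°  ·
  (0,7): δ = 113.56°  ·
  (1,2): δ = 133.45°  ·
  (1,3): δ = 89.51°  ·
  (1,4): δ = 52.95°  ·
  (1,5): δ = 19.89°  ·
  (1,6): δ = 10.02°  ✓
  (1,7): δ = 62.73°  ·
  (2,3): δ = 136.06°  ·
  (2,4): δ = 99.50°  ·
  (2,5): δ = 66.44°  ·
  (2,6): δ = 36.53°  ·
  (2,7): δ = 16.17°  ·
  (3,4): δ = 143.44°  ·
  (3,5): δ = 110.37°  ·
  (3,6): δ = 80.47°  ·
  (3,7): δ = 27.76°  ·
  (4,5): δ = 146.93°  ·
  (4,6): δ = 117.03°  ·
  (4,7): δ = 64.32°  ·
  (5,6): δ = 150.09°  ·
  (5,7): δ = 97.39°  ·
  (6,7): δ = 127.30°  ·
antipodal pairs: 2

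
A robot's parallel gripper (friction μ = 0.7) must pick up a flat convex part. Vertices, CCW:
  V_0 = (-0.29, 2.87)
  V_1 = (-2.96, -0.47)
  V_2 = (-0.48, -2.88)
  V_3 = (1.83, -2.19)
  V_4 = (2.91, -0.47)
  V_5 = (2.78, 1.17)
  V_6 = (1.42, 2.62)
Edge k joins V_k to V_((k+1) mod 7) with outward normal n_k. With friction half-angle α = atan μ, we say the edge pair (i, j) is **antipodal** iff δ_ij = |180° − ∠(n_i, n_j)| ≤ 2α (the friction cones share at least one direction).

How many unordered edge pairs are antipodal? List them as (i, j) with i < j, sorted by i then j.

count = 9; pairs: (0,2), (0,3), (0,4), (1,4), (1,5), (1,6), (2,5), (2,6), (3,6)

α = atan 0.7 = 34.99°;  2α = 69.98°
n_0 = (-0.7811, +0.6244)
n_1 = (-0.6969, -0.7172)
n_2 = (+0.2862, -0.9582)
n_3 = (+0.8469, -0.5318)
n_4 = (+0.9969, +0.0790)
n_5 = (+0.7294, +0.6841)
n_6 = (+0.1447, +0.9895)
  (0,1): δ = 95.54°  ·
  (0,2): δ = 34.73°  ✓
  (0,3): δ = 6.51°  ✓
  (0,4): δ = 43.17°  ✓
  (0,5): δ = 81.80°  ·
  (0,6): δ = 120.32°  ·
  (1,2): δ = 119.19°  ·
  (1,3): δ = 77.95°  ·
  (1,4): δ = 41.29°  ✓
  (1,5): δ = 2.65°  ✓
  (1,6): δ = 35.86°  ✓
  (2,3): δ = 138.76°  ·
  (2,4): δ = 102.10°  ·
  (2,5): δ = 63.47°  ✓
  (2,6): δ = 24.95°  ✓
  (3,4): δ = 143.34°  ·
  (3,5): δ = 104.71°  ·
  (3,6): δ = 66.19°  ✓
  (4,5): δ = 141.37°  ·
  (4,6): δ = 102.85°  ·
  (5,6): δ = 141.48°  ·
antipodal pairs: 9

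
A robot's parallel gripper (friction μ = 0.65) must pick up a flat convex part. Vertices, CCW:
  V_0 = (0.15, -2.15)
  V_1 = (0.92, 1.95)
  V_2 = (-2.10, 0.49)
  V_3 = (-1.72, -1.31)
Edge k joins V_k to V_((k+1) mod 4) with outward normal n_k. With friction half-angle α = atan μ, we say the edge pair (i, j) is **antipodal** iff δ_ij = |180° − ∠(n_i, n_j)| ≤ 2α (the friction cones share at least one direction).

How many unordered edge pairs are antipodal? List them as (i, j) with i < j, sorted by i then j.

α = atan 0.65 = 33.02°;  2α = 66.05°
n_0 = (+0.9828, -0.1846)
n_1 = (-0.4352, +0.9003)
n_2 = (-0.9784, -0.2066)
n_3 = (-0.4098, -0.9122)
  (0,1): δ = 53.56°  ✓
  (0,2): δ = 22.56°  ✓
  (0,3): δ = 76.45°  ·
  (1,2): δ = 103.88°  ·
  (1,3): δ = 49.99°  ✓
  (2,3): δ = 126.11°  ·
antipodal pairs: 3

count = 3; pairs: (0,1), (0,2), (1,3)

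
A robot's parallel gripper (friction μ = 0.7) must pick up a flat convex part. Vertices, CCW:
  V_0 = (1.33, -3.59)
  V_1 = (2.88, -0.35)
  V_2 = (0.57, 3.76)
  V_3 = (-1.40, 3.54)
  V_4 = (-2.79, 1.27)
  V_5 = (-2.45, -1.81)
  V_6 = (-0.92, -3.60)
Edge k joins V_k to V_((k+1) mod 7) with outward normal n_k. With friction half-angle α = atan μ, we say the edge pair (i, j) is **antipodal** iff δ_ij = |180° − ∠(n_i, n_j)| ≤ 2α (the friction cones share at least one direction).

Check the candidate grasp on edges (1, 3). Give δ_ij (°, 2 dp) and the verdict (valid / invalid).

δ = 60.82°, valid

α = atan 0.7 = 34.99°;  2α = 69.98°
edge 1: e_1 = (-2.31, +4.11);  n_1 = (+0.8717, +0.4900)
edge 3: e_3 = (-1.39, -2.27);  n_3 = (-0.8528, +0.5222)
∠(n_1, n_3) = 119.18°
δ = |180° − 119.18°| = 60.82°
60.82° ≤ 2α = 69.98°  →  valid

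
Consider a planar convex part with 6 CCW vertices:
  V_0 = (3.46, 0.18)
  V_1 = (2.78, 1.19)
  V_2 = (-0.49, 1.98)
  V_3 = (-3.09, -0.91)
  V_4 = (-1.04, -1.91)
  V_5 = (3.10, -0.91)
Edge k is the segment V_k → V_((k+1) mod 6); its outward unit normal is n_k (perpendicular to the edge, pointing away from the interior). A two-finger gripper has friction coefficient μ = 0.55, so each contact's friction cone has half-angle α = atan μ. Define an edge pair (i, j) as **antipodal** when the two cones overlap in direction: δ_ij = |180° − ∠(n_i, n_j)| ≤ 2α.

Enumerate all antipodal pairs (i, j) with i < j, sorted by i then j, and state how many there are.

count = 5; pairs: (0,3), (1,3), (1,4), (2,4), (2,5)

α = atan 0.55 = 28.81°;  2α = 57.62°
n_0 = (+0.8295, +0.5585)
n_1 = (+0.2348, +0.9720)
n_2 = (-0.7434, +0.6688)
n_3 = (-0.4384, -0.8988)
n_4 = (+0.2348, -0.9720)
n_5 = (+0.9496, -0.3136)
  (0,1): δ = 137.53°  ·
  (0,2): δ = 75.93°  ·
  (0,3): δ = 30.05°  ✓
  (0,4): δ = 69.63°  ·
  (0,5): δ = 127.77°  ·
  (1,2): δ = 118.39°  ·
  (1,3): δ = 12.42°  ✓
  (1,4): δ = 27.16°  ✓
  (1,5): δ = 85.30°  ·
  (2,3): δ = 74.03°  ·
  (2,4): δ = 34.44°  ✓
  (2,5): δ = 23.70°  ✓
  (3,4): δ = 140.42°  ·
  (3,5): δ = 82.27°  ·
  (4,5): δ = 121.86°  ·
antipodal pairs: 5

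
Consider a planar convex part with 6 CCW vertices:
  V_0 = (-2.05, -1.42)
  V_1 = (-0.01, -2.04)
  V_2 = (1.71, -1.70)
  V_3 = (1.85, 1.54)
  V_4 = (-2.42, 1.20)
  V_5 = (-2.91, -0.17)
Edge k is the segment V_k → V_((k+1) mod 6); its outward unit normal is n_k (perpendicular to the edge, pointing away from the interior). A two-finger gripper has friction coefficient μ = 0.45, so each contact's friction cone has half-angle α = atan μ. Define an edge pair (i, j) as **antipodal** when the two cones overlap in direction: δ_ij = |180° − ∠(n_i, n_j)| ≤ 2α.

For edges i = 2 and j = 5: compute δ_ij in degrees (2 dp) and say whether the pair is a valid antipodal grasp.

δ = 37.00°, valid

α = atan 0.45 = 24.23°;  2α = 48.46°
edge 2: e_2 = (+0.14, +3.24);  n_2 = (+0.9991, -0.0432)
edge 5: e_5 = (+0.86, -1.25);  n_5 = (-0.8238, -0.5668)
∠(n_2, n_5) = 143.00°
δ = |180° − 143.00°| = 37.00°
37.00° ≤ 2α = 48.46°  →  valid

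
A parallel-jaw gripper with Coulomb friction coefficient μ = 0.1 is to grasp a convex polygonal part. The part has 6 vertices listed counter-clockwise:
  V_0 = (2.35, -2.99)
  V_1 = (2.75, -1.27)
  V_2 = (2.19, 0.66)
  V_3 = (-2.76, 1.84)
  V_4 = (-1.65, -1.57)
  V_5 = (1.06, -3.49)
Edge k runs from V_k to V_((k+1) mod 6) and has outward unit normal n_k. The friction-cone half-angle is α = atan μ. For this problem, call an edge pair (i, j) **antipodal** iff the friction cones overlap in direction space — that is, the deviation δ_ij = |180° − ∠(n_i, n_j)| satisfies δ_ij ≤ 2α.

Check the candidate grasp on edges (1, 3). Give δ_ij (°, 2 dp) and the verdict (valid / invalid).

α = atan 0.1 = 5.71°;  2α = 11.42°
edge 1: e_1 = (-0.56, +1.93);  n_1 = (+0.9604, +0.2787)
edge 3: e_3 = (+1.11, -3.41);  n_3 = (-0.9509, -0.3095)
∠(n_1, n_3) = 178.15°
δ = |180° − 178.15°| = 1.85°
1.85° ≤ 2α = 11.42°  →  valid

δ = 1.85°, valid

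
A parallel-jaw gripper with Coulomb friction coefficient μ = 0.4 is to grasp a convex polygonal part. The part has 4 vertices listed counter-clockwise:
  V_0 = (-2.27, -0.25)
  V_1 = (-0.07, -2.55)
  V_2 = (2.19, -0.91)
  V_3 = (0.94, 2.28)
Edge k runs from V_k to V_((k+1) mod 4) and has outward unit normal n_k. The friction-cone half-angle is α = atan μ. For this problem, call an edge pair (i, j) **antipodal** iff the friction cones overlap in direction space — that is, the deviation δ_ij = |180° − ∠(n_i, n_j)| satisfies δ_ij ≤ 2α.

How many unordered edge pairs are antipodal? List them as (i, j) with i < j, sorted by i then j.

count = 2; pairs: (0,2), (1,3)

α = atan 0.4 = 21.80°;  2α = 43.60°
n_0 = (-0.7226, -0.6912)
n_1 = (+0.5873, -0.8094)
n_2 = (+0.9311, +0.3648)
n_3 = (-0.6190, +0.7854)
  (0,1): δ = 97.76°  ·
  (0,2): δ = 22.33°  ✓
  (0,3): δ = 84.52°  ·
  (1,2): δ = 104.57°  ·
  (1,3): δ = 2.28°  ✓
  (2,3): δ = 73.15°  ·
antipodal pairs: 2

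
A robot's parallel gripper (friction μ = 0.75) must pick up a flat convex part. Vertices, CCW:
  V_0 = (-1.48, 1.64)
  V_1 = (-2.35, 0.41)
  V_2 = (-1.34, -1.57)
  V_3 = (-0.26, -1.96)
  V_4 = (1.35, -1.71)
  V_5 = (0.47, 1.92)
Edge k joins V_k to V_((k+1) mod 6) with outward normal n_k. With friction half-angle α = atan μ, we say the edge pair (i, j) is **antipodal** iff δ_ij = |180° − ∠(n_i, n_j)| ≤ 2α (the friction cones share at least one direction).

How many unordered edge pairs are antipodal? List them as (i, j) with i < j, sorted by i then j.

count = 7; pairs: (0,3), (0,4), (1,4), (1,5), (2,4), (2,5), (3,5)

α = atan 0.75 = 36.87°;  2α = 73.74°
n_0 = (-0.8164, +0.5775)
n_1 = (-0.8908, -0.4544)
n_2 = (-0.3396, -0.9406)
n_3 = (+0.1534, -0.9882)
n_4 = (+0.9719, +0.2356)
n_5 = (-0.1421, +0.9898)
  (0,1): δ = 117.70°  ·
  (0,2): δ = 74.58°  ·
  (0,3): δ = 45.90°  ✓
  (0,4): δ = 48.90°  ✓
  (0,5): δ = 133.44°  ·
  (1,2): δ = 136.88°  ·
  (1,3): δ = 108.20°  ·
  (1,4): δ = 13.40°  ✓
  (1,5): δ = 71.15°  ✓
  (2,3): δ = 151.32°  ·
  (2,4): δ = 56.52°  ✓
  (2,5): δ = 28.03°  ✓
  (3,4): δ = 85.20°  ·
  (3,5): δ = 0.66°  ✓
  (4,5): δ = 95.46°  ·
antipodal pairs: 7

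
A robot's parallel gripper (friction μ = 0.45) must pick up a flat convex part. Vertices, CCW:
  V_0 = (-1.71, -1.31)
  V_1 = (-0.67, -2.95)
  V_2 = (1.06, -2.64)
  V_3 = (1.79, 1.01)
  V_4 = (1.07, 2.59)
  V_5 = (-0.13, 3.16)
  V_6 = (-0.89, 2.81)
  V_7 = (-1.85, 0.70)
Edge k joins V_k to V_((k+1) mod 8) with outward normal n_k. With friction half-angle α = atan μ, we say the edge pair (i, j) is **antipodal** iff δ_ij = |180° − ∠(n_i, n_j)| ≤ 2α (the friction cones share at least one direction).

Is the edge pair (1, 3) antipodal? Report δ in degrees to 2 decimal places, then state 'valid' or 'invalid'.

α = atan 0.45 = 24.23°;  2α = 48.46°
edge 1: e_1 = (+1.73, +0.31);  n_1 = (+0.1764, -0.9843)
edge 3: e_3 = (-0.72, +1.58);  n_3 = (+0.9100, +0.4147)
∠(n_1, n_3) = 104.34°
δ = |180° − 104.34°| = 75.66°
75.66° > 2α = 48.46°  →  invalid

δ = 75.66°, invalid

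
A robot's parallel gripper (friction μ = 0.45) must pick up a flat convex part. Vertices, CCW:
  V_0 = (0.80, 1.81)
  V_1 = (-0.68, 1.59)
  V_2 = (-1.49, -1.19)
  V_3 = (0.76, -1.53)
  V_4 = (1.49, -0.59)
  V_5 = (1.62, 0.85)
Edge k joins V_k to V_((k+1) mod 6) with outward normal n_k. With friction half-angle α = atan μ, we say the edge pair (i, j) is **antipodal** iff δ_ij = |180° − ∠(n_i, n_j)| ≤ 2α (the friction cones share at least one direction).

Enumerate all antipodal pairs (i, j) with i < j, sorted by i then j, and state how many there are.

count = 5; pairs: (0,2), (0,3), (1,3), (1,4), (2,5)

α = atan 0.45 = 24.23°;  2α = 48.46°
n_0 = (-0.1470, +0.9891)
n_1 = (-0.9601, +0.2797)
n_2 = (-0.1494, -0.9888)
n_3 = (+0.7898, -0.6134)
n_4 = (+0.9959, -0.0899)
n_5 = (+0.7604, +0.6495)
  (0,1): δ = 114.70°  ·
  (0,2): δ = 17.05°  ✓
  (0,3): δ = 43.71°  ✓
  (0,4): δ = 76.39°  ·
  (0,5): δ = 122.05°  ·
  (1,2): δ = 82.35°  ·
  (1,3): δ = 21.59°  ✓
  (1,4): δ = 11.09°  ✓
  (1,5): δ = 56.75°  ·
  (2,3): δ = 119.24°  ·
  (2,4): δ = 86.57°  ·
  (2,5): δ = 40.90°  ✓
  (3,4): δ = 147.33°  ·
  (3,5): δ = 101.66°  ·
  (4,5): δ = 134.34°  ·
antipodal pairs: 5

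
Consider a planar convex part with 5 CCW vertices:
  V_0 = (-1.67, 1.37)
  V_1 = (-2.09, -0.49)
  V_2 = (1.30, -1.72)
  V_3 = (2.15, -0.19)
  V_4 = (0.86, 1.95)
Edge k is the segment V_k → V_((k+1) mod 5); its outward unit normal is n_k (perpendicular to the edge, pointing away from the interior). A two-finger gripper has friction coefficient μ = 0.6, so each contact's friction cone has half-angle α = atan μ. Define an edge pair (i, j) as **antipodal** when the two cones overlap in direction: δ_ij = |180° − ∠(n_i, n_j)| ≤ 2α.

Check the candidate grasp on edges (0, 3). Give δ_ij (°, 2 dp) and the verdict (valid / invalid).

δ = 43.81°, valid

α = atan 0.6 = 30.96°;  2α = 61.93°
edge 0: e_0 = (-0.42, -1.86);  n_0 = (-0.9754, +0.2203)
edge 3: e_3 = (-1.29, +2.14);  n_3 = (+0.8564, +0.5163)
∠(n_0, n_3) = 136.19°
δ = |180° − 136.19°| = 43.81°
43.81° ≤ 2α = 61.93°  →  valid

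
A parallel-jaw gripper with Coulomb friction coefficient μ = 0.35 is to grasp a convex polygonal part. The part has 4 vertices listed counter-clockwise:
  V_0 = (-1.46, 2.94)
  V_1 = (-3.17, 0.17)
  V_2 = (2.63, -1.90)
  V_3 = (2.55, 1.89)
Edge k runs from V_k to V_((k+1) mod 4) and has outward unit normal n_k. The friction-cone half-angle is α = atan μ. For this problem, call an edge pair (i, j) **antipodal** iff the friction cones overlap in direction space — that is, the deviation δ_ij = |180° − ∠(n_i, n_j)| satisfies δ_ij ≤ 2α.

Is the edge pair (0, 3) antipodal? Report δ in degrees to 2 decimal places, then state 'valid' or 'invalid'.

α = atan 0.35 = 19.29°;  2α = 38.58°
edge 0: e_0 = (-1.71, -2.77);  n_0 = (-0.8509, +0.5253)
edge 3: e_3 = (-4.01, +1.05);  n_3 = (+0.2533, +0.9674)
∠(n_0, n_3) = 72.98°
δ = |180° − 72.98°| = 107.02°
107.02° > 2α = 38.58°  →  invalid

δ = 107.02°, invalid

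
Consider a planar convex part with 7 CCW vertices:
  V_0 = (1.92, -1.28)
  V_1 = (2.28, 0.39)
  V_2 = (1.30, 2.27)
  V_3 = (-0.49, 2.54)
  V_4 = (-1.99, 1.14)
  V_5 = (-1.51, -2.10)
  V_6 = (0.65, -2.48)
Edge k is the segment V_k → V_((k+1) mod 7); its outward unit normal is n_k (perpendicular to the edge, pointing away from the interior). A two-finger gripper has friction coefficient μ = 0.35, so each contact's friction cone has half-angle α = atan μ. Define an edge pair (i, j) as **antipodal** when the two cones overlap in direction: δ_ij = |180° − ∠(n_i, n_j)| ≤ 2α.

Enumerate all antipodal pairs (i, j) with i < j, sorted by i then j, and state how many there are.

count = 5; pairs: (0,3), (0,4), (1,4), (2,5), (3,6)

α = atan 0.35 = 19.29°;  2α = 38.58°
n_0 = (+0.9775, -0.2107)
n_1 = (+0.8868, +0.4622)
n_2 = (+0.1492, +0.9888)
n_3 = (-0.6823, +0.7311)
n_4 = (-0.9892, -0.1465)
n_5 = (-0.1733, -0.9849)
n_6 = (+0.6868, -0.7269)
  (0,1): δ = 140.30°  ·
  (0,2): δ = 86.41°  ·
  (0,3): δ = 34.81°  ✓
  (0,4): δ = 20.59°  ✓
  (0,5): δ = 92.19°  ·
  (0,6): δ = 145.54°  ·
  (1,2): δ = 126.11°  ·
  (1,3): δ = 74.51°  ·
  (1,4): δ = 19.11°  ✓
  (1,5): δ = 52.49°  ·
  (1,6): δ = 105.84°  ·
  (2,3): δ = 128.40°  ·
  (2,4): δ = 73.00°  ·
  (2,5): δ = 1.40°  ✓
  (2,6): δ = 51.95°  ·
  (3,4): δ = 124.60°  ·
  (3,5): δ = 53.00°  ·
  (3,6): δ = 0.35°  ✓
  (4,5): δ = 108.40°  ·
  (4,6): δ = 55.05°  ·
  (5,6): δ = 126.65°  ·
antipodal pairs: 5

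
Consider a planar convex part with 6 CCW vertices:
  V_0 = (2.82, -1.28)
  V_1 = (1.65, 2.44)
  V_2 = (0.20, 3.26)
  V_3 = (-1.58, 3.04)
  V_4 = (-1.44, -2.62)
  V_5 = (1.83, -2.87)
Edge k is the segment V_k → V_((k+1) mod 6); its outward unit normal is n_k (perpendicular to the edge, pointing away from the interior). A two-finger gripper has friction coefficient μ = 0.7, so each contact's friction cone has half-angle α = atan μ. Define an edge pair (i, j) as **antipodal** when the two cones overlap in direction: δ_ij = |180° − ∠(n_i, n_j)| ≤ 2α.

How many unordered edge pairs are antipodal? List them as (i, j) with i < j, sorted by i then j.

count = 7; pairs: (0,3), (0,4), (1,3), (1,4), (2,4), (2,5), (3,5)

α = atan 0.7 = 34.99°;  2α = 69.98°
n_0 = (+0.9539, +0.3000)
n_1 = (+0.4923, +0.8705)
n_2 = (-0.1227, +0.9924)
n_3 = (-0.9997, -0.0247)
n_4 = (-0.0762, -0.9971)
n_5 = (+0.8489, -0.5286)
  (0,1): δ = 136.95°  ·
  (0,2): δ = 100.41°  ·
  (0,3): δ = 16.04°  ✓
  (0,4): δ = 68.17°  ✓
  (0,5): δ = 130.63°  ·
  (1,2): δ = 143.47°  ·
  (1,3): δ = 59.09°  ✓
  (1,4): δ = 25.12°  ✓
  (1,5): δ = 87.58°  ·
  (2,3): δ = 95.63°  ·
  (2,4): δ = 11.42°  ✓
  (2,5): δ = 51.05°  ✓
  (3,4): δ = 95.79°  ·
  (3,5): δ = 33.33°  ✓
  (4,5): δ = 117.54°  ·
antipodal pairs: 7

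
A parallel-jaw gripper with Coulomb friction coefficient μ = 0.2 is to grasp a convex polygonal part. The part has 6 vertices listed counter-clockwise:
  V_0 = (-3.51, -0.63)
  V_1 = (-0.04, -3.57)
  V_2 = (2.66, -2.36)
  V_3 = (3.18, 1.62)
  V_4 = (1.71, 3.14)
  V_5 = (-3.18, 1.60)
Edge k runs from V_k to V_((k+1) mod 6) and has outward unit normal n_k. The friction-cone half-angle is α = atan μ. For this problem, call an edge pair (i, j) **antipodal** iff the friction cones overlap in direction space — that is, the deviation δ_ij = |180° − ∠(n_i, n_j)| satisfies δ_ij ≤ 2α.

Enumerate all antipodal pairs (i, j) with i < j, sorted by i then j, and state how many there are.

α = atan 0.2 = 11.31°;  2α = 22.62°
n_0 = (-0.6464, -0.7630)
n_1 = (+0.4090, -0.9126)
n_2 = (+0.9916, -0.1296)
n_3 = (+0.7188, +0.6952)
n_4 = (-0.3004, +0.9538)
n_5 = (-0.9892, +0.1464)
  (0,1): δ = 115.59°  ·
  (0,2): δ = 57.17°  ·
  (0,3): δ = 5.68°  ✓
  (0,4): δ = 57.75°  ·
  (0,5): δ = 121.86°  ·
  (1,2): δ = 121.58°  ·
  (1,3): δ = 70.10°  ·
  (1,4): δ = 6.66°  ✓
  (1,5): δ = 57.44°  ·
  (2,3): δ = 128.51°  ·
  (2,4): δ = 65.08°  ·
  (2,5): δ = 0.97°  ✓
  (3,4): δ = 116.56°  ·
  (3,5): δ = 52.46°  ·
  (4,5): δ = 115.90°  ·
antipodal pairs: 3

count = 3; pairs: (0,3), (1,4), (2,5)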